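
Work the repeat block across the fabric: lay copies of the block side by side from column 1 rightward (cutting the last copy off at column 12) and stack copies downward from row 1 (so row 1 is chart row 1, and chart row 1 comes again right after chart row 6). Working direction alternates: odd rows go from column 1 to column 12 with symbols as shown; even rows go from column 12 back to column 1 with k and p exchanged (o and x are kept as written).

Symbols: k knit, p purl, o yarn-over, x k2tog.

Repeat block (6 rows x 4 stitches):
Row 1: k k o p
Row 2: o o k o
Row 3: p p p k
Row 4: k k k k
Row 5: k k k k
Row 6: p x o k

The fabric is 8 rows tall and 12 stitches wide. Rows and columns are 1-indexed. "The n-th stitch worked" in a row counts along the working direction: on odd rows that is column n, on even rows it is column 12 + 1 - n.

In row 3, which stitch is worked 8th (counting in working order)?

== STITCH ==
k

Derivation:
Row 3 uses chart row ((3-1) mod 6)+1 = 3. Row 3 is odd, so RS.
Chart row 3 tiled across columns 1-12: p p p k p p p k p p p k
RS: work column 1 to column 12, symbols as charted — the tiled row is the row as worked.
The 8th stitch worked is k.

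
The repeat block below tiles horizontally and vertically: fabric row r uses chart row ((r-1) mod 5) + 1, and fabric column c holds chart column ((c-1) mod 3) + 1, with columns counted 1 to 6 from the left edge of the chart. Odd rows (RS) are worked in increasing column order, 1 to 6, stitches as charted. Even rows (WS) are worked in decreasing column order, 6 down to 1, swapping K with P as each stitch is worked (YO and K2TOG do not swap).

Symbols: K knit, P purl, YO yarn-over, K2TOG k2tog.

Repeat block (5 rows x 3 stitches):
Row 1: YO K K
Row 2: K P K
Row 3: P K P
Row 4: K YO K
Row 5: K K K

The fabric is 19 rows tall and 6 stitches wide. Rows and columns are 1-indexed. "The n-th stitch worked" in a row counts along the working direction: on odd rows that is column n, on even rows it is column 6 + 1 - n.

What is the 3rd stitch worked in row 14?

== STITCH ==
P

Derivation:
For row 14: chart row = ((14-1) mod 5) + 1 = 4; this is a WS (even) row.
Chart row 4 tiled across columns 1-6: K YO K K YO K
Wrong side: read the tiled row from column 6 down to 1 and exchange K with P (leave YO, K2TOG).
Row 14 as worked: P YO P P YO P
Counting 3 along the worked row gives P.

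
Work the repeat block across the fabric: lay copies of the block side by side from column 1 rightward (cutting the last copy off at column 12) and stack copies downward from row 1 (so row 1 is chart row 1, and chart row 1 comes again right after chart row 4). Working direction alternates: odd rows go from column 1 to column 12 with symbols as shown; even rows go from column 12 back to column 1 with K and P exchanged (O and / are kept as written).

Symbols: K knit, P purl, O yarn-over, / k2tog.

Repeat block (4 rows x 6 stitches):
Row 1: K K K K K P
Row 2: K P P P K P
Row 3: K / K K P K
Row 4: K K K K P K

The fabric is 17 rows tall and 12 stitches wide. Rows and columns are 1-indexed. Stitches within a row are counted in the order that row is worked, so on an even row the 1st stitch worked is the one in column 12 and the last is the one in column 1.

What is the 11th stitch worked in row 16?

For row 16: chart row = ((16-1) mod 4) + 1 = 4; this is a WS (even) row.
Chart row 4 tiled across columns 1-12: K K K K P K K K K K P K
WS: work from column 12 back to column 1 (reverse the tiled row), swapping K<->P (O and / unchanged).
Row 16 as worked: P K P P P P P K P P P P
The 11th stitch worked is P.

== STITCH ==
P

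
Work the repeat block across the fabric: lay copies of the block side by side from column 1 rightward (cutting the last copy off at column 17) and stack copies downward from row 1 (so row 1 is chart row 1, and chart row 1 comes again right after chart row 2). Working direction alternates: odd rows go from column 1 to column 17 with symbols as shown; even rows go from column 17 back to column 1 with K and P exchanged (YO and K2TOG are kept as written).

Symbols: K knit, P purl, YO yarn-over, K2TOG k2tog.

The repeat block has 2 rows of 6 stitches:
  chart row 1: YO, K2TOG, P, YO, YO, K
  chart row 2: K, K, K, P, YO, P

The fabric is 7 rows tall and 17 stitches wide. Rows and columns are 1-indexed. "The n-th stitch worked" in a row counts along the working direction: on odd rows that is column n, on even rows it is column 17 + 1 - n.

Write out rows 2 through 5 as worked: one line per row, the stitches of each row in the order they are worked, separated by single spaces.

== ROWS AS WORKED ==
YO K P P P K YO K P P P K YO K P P P
YO K2TOG P YO YO K YO K2TOG P YO YO K YO K2TOG P YO YO
YO K P P P K YO K P P P K YO K P P P
YO K2TOG P YO YO K YO K2TOG P YO YO K YO K2TOG P YO YO

Derivation:
Row 2: chart row 2, WS - tiled (columns 1-17): K K K P YO P K K K P YO P K K K P YO; work from column 17 back to 1 with K<->P swapped.
Row 3: chart row 1, RS - tile across columns 1-17 and work as-is.
Row 4: chart row 2, WS - tiled (columns 1-17): K K K P YO P K K K P YO P K K K P YO; work from column 17 back to 1 with K<->P swapped.
Row 5: chart row 1, RS - tile across columns 1-17 and work as-is.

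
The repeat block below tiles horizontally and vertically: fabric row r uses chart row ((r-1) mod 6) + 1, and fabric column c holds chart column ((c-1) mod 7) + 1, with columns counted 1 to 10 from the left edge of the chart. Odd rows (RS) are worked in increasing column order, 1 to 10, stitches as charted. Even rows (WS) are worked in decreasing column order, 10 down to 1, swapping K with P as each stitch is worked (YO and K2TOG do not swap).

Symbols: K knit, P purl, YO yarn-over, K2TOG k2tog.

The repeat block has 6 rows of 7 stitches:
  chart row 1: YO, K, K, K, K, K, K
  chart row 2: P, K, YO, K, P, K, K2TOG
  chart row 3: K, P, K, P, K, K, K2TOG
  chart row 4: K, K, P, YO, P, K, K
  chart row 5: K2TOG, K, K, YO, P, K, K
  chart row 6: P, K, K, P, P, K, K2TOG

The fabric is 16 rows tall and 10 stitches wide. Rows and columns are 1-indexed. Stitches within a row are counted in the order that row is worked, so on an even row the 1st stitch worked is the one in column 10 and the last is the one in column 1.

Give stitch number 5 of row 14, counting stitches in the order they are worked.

Stitch:
P

Derivation:
Row 14: (14-1) mod 6 = 1, so use chart row 2. Even row -> WS.
Chart row 2 tiled across columns 1-10: P K YO K P K K2TOG P K YO
Wrong side: read the tiled row from column 10 down to 1 and exchange K with P (leave YO, K2TOG).
Row 14 as worked: YO P K K2TOG P K P YO P K
The 5th stitch worked is P.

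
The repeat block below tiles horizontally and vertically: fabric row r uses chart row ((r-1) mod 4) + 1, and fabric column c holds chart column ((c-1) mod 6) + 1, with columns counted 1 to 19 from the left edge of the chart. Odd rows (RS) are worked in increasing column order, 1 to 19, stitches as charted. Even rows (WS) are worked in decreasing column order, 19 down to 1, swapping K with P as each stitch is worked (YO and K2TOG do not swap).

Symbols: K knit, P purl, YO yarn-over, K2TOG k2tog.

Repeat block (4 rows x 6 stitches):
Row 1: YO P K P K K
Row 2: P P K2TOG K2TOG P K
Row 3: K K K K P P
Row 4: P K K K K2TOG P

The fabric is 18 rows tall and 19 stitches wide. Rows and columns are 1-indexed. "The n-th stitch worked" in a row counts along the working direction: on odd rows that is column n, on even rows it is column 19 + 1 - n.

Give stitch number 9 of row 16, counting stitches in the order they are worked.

== STITCH ==
K2TOG

Derivation:
Row 16: (16-1) mod 4 = 3, so use chart row 4. Even row -> WS.
Chart row 4 tiled across columns 1-19: P K K K K2TOG P P K K K K2TOG P P K K K K2TOG P P
Wrong side: read the tiled row from column 19 down to 1 and exchange K with P (leave YO, K2TOG).
Row 16 as worked: K K K2TOG P P P K K K2TOG P P P K K K2TOG P P P K
Stitch 9 in working order -> K2TOG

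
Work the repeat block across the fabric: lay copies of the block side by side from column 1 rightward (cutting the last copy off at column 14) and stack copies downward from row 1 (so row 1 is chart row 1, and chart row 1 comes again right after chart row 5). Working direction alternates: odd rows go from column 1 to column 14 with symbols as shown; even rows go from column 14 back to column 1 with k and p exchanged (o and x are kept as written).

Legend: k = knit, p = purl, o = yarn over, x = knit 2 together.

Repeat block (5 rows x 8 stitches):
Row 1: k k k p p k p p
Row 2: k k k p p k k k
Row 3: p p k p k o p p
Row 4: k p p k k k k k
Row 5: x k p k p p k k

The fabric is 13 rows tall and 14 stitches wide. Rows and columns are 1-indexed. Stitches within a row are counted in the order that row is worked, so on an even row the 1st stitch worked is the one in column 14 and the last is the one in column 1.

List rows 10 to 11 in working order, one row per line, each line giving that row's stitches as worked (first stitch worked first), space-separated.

Result:
k k p k p x p p k k p k p x
k k k p p k p p k k k p p k

Derivation:
Row 10: chart row 5, WS - tiled (columns 1-14): x k p k p p k k x k p k p p; work from column 14 back to 1 with k<->p swapped.
Row 11: chart row 1, RS - tile across columns 1-14 and work as-is.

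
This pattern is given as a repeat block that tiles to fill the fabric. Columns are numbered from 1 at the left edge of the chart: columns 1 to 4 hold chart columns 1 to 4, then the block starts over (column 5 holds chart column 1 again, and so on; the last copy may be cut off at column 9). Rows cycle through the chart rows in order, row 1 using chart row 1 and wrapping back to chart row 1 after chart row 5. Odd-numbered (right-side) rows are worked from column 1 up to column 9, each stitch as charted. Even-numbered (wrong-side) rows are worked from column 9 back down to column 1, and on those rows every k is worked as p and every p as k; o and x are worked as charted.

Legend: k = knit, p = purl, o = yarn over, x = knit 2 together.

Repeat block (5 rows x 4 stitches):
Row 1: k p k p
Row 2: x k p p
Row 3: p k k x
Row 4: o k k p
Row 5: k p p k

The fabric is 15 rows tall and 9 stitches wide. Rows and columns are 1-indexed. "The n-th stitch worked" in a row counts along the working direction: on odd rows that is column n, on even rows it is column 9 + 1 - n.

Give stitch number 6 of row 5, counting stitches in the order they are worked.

Row 5 uses chart row ((5-1) mod 5)+1 = 5. Row 5 is odd, so RS.
Chart row 5 tiled across columns 1-9: k p p k k p p k k
Right side: take the tiled row as-is (worked left to right from column 1).
Stitch 6 in working order -> p

== STITCH ==
p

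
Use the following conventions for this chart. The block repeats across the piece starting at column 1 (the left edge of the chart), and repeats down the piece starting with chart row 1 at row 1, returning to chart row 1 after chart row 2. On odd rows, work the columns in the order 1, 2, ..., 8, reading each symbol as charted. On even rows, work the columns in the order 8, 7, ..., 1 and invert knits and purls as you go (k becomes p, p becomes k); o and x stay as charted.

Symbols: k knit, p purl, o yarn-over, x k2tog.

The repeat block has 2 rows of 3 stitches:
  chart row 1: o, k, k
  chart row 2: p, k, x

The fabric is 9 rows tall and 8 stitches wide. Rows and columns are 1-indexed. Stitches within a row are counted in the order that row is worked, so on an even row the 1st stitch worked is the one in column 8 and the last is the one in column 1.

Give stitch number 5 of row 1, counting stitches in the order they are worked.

Stitch:
k

Derivation:
Row 1 uses chart row ((1-1) mod 2)+1 = 1. Row 1 is odd, so RS.
Chart row 1 tiled across columns 1-8: o k k o k k o k
RS row: no reversal, no swap; stitch n worked = column n.
Counting 5 along the worked row gives k.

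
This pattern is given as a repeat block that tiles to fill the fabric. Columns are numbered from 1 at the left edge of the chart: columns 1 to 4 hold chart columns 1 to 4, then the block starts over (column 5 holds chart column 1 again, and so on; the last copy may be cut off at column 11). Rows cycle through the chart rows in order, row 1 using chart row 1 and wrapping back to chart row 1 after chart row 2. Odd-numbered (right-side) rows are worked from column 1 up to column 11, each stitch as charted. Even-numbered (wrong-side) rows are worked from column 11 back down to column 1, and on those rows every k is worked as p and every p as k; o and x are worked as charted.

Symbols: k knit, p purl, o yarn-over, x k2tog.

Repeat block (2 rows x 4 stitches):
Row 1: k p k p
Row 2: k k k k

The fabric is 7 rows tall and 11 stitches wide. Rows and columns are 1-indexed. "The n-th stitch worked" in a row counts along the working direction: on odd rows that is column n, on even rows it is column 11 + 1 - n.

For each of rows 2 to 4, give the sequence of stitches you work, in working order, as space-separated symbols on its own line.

Row 2: chart row 2, WS - tiled (columns 1-11): k k k k k k k k k k k; work from column 11 back to 1 with k<->p swapped.
Row 3: chart row 1, RS - tile across columns 1-11 and work as-is.
Row 4: chart row 2, WS - tiled (columns 1-11): k k k k k k k k k k k; work from column 11 back to 1 with k<->p swapped.

Rows as worked:
p p p p p p p p p p p
k p k p k p k p k p k
p p p p p p p p p p p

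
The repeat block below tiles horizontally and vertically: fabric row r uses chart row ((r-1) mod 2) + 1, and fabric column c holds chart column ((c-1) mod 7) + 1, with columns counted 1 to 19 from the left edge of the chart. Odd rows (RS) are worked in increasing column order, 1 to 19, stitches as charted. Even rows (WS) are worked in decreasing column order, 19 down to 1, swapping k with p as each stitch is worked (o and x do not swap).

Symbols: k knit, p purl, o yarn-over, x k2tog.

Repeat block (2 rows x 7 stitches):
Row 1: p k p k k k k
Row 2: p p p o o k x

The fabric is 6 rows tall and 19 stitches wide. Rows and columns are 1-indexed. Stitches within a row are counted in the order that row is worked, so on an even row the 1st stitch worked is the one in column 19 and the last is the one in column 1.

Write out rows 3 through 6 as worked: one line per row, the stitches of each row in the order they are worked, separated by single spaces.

Result:
p k p k k k k p k p k k k k p k p k k
o o k k k x p o o k k k x p o o k k k
p k p k k k k p k p k k k k p k p k k
o o k k k x p o o k k k x p o o k k k

Derivation:
Row 3: chart row 1, RS - tile across columns 1-19 and work as-is.
Row 4: chart row 2, WS - tiled (columns 1-19): p p p o o k x p p p o o k x p p p o o; work from column 19 back to 1 with k<->p swapped.
Row 5: chart row 1, RS - tile across columns 1-19 and work as-is.
Row 6: chart row 2, WS - tiled (columns 1-19): p p p o o k x p p p o o k x p p p o o; work from column 19 back to 1 with k<->p swapped.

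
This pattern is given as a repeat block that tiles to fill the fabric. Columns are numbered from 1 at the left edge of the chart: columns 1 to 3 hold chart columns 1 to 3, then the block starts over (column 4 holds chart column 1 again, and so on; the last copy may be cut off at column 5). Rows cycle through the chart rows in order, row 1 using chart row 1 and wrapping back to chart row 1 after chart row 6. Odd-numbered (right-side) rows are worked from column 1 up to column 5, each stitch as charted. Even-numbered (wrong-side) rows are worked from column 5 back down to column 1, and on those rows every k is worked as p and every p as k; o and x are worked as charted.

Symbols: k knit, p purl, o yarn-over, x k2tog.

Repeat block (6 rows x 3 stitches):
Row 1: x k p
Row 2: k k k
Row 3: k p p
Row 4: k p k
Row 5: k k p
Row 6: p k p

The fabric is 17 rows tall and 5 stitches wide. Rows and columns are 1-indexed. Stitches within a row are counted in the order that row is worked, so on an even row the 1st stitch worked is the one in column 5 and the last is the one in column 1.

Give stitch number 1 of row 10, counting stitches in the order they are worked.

Row 10: (10-1) mod 6 = 3, so use chart row 4. Even row -> WS.
Chart row 4 tiled across columns 1-5: k p k k p
WS: work from column 5 back to column 1 (reverse the tiled row), swapping k<->p (o and x unchanged).
Row 10 as worked: k p p k p
The 1st stitch worked is k.

Result:
k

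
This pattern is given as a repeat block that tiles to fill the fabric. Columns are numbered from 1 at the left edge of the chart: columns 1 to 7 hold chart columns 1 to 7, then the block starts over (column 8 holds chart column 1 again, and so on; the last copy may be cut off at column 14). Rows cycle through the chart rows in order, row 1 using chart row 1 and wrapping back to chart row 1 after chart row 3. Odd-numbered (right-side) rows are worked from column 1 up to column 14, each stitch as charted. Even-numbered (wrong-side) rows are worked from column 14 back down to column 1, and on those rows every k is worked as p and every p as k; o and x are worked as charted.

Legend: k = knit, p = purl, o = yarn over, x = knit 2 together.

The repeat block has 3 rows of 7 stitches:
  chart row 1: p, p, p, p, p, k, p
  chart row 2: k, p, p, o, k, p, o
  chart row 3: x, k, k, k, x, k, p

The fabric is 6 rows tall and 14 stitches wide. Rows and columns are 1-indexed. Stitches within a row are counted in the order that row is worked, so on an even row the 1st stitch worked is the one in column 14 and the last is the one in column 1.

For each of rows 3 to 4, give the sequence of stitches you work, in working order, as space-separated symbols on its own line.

Row 3: chart row 3, RS - tile across columns 1-14 and work as-is.
Row 4: chart row 1, WS - tiled (columns 1-14): p p p p p k p p p p p p k p; work from column 14 back to 1 with k<->p swapped.

Rows as worked:
x k k k x k p x k k k x k p
k p k k k k k k p k k k k k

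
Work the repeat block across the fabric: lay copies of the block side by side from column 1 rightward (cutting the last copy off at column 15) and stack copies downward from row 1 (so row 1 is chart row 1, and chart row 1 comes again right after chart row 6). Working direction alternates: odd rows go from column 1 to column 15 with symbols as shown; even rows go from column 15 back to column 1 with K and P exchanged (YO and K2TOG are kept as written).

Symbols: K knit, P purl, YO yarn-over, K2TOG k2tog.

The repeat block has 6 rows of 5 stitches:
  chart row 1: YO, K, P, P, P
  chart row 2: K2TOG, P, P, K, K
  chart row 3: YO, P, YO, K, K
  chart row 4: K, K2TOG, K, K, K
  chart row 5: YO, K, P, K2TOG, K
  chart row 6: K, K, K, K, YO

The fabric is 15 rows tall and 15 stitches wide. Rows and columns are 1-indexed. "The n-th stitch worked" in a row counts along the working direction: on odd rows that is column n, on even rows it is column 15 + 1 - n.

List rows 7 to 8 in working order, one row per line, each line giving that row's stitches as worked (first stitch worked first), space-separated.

== ROWS AS WORKED ==
YO K P P P YO K P P P YO K P P P
P P K K K2TOG P P K K K2TOG P P K K K2TOG

Derivation:
Row 7: chart row 1, RS - tile across columns 1-15 and work as-is.
Row 8: chart row 2, WS - tiled (columns 1-15): K2TOG P P K K K2TOG P P K K K2TOG P P K K; work from column 15 back to 1 with K<->P swapped.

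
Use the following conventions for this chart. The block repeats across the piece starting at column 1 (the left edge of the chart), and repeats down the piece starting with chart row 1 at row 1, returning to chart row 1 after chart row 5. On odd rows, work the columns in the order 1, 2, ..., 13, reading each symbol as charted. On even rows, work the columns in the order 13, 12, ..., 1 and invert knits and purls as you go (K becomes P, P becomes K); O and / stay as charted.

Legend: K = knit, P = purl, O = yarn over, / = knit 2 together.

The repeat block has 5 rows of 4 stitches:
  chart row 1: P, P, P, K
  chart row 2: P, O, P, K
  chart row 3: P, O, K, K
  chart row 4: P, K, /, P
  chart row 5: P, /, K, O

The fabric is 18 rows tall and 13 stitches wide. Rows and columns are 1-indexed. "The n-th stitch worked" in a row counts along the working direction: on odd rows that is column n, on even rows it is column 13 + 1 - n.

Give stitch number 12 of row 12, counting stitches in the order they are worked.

Stitch:
O

Derivation:
Row 12: (12-1) mod 5 = 1, so use chart row 2. Even row -> WS.
Chart row 2 tiled across columns 1-13: P O P K P O P K P O P K P
WS row: flip the tiled sequence (start at column 13) and apply K<->P; O and / stay.
Row 12 as worked: K P K O K P K O K P K O K
Counting 12 along the worked row gives O.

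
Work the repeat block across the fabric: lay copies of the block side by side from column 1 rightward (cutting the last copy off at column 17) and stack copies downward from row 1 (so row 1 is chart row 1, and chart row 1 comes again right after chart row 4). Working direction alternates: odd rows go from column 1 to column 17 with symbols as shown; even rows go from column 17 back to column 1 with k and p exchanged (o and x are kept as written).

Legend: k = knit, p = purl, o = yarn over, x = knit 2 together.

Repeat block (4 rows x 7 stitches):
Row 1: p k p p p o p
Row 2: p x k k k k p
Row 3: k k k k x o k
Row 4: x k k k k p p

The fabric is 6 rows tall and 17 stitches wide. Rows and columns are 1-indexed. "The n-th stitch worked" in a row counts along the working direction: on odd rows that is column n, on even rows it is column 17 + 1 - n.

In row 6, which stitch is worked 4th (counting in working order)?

Row 6 uses chart row ((6-1) mod 4)+1 = 2. Row 6 is even, so WS.
Chart row 2 tiled across columns 1-17: p x k k k k p p x k k k k p p x k
WS row: flip the tiled sequence (start at column 17) and apply k<->p; o and x stay.
Row 6 as worked: p x k k p p p p x k k p p p p x k
Stitch 4 in working order -> k

Stitch:
k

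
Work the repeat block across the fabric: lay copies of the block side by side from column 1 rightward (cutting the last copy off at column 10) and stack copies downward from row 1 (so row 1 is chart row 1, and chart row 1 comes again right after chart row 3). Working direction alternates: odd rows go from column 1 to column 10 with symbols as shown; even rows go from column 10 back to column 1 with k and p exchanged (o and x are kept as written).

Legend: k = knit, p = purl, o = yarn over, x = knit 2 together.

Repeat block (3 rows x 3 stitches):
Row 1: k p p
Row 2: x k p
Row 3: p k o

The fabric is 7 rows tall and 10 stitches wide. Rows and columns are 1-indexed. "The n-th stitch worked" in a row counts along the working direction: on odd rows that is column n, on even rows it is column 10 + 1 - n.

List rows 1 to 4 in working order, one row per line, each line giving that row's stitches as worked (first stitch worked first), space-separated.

Row 1: chart row 1, RS - tile across columns 1-10 and work as-is.
Row 2: chart row 2, WS - tiled (columns 1-10): x k p x k p x k p x; work from column 10 back to 1 with k<->p swapped.
Row 3: chart row 3, RS - tile across columns 1-10 and work as-is.
Row 4: chart row 1, WS - tiled (columns 1-10): k p p k p p k p p k; work from column 10 back to 1 with k<->p swapped.

Rows as worked:
k p p k p p k p p k
x k p x k p x k p x
p k o p k o p k o p
p k k p k k p k k p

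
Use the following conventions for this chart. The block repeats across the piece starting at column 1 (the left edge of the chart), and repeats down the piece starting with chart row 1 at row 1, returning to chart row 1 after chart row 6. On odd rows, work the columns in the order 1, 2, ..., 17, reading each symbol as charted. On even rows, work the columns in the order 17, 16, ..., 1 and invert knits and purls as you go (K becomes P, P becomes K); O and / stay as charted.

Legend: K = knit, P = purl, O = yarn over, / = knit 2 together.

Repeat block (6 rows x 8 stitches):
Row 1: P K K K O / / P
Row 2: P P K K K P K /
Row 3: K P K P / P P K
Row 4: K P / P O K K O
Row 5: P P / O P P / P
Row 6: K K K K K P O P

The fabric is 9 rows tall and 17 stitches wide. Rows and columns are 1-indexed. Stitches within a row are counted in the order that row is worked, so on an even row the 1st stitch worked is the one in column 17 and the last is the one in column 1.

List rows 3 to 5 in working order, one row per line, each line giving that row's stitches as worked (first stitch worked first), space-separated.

Row 3: chart row 3, RS - tile across columns 1-17 and work as-is.
Row 4: chart row 4, WS - tiled (columns 1-17): K P / P O K K O K P / P O K K O K; work from column 17 back to 1 with K<->P swapped.
Row 5: chart row 5, RS - tile across columns 1-17 and work as-is.

Result:
K P K P / P P K K P K P / P P K K
P O P P O K / K P O P P O K / K P
P P / O P P / P P P / O P P / P P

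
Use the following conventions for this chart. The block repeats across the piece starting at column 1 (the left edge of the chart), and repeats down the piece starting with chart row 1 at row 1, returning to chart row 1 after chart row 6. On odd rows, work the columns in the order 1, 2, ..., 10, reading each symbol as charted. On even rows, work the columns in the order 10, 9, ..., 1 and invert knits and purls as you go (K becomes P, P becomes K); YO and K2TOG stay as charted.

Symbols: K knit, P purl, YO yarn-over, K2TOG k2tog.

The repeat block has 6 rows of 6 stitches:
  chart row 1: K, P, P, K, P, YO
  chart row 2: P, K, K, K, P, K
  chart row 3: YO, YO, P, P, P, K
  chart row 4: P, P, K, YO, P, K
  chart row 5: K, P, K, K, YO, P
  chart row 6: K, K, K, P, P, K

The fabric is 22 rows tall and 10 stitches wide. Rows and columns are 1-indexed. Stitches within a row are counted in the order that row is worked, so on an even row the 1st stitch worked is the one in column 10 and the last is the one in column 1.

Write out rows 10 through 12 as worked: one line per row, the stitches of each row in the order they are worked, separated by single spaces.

Row 10: chart row 4, WS - tiled (columns 1-10): P P K YO P K P P K YO; work from column 10 back to 1 with K<->P swapped.
Row 11: chart row 5, RS - tile across columns 1-10 and work as-is.
Row 12: chart row 6, WS - tiled (columns 1-10): K K K P P K K K K P; work from column 10 back to 1 with K<->P swapped.

Rows as worked:
YO P K K P K YO P K K
K P K K YO P K P K K
K P P P P K K P P P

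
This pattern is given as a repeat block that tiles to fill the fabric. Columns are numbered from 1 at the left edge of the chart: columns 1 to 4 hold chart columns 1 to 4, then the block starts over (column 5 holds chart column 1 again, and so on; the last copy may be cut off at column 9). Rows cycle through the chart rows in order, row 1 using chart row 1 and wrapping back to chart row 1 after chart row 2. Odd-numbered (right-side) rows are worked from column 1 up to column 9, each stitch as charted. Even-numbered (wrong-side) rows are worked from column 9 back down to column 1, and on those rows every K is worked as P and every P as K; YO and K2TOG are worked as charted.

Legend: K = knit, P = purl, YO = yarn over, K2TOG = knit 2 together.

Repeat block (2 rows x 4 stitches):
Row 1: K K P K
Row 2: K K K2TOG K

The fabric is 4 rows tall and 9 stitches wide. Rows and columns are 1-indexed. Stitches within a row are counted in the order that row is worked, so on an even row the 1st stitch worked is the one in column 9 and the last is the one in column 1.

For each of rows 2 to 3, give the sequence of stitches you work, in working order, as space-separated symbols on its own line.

Row 2: chart row 2, WS - tiled (columns 1-9): K K K2TOG K K K K2TOG K K; work from column 9 back to 1 with K<->P swapped.
Row 3: chart row 1, RS - tile across columns 1-9 and work as-is.

== ROWS AS WORKED ==
P P K2TOG P P P K2TOG P P
K K P K K K P K K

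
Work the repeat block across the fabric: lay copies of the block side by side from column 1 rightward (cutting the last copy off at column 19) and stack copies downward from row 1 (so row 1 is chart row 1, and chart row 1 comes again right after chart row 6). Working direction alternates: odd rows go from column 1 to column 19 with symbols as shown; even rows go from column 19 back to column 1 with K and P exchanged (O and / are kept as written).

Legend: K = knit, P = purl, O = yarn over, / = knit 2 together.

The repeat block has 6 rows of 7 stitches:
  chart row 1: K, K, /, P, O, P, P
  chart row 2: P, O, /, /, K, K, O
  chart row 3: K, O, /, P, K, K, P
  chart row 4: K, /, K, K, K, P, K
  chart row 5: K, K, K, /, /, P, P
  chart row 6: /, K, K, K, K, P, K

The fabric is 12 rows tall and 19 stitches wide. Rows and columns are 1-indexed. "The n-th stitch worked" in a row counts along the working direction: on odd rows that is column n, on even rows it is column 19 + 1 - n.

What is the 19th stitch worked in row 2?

Row 2: (2-1) mod 6 = 1, so use chart row 2. Even row -> WS.
Chart row 2 tiled across columns 1-19: P O / / K K O P O / / K K O P O / / K
WS: work from column 19 back to column 1 (reverse the tiled row), swapping K<->P (O and / unchanged).
Row 2 as worked: P / / O K O P P / / O K O P P / / O K
Stitch 19 in working order -> K

Result:
K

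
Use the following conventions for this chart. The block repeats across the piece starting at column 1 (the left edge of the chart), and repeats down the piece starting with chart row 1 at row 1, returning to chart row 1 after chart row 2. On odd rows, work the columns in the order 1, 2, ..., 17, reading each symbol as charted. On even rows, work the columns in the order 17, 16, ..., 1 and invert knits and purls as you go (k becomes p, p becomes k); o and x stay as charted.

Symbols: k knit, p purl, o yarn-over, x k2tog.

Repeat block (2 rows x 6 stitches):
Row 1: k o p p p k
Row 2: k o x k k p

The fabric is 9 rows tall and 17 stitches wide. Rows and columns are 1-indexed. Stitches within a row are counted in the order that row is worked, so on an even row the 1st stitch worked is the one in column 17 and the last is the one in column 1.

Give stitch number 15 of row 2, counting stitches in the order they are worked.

Stitch:
x

Derivation:
For row 2: chart row = ((2-1) mod 2) + 1 = 2; this is a WS (even) row.
Chart row 2 tiled across columns 1-17: k o x k k p k o x k k p k o x k k
Wrong side: read the tiled row from column 17 down to 1 and exchange k with p (leave o, x).
Row 2 as worked: p p x o p k p p x o p k p p x o p
Stitch 15 in working order -> x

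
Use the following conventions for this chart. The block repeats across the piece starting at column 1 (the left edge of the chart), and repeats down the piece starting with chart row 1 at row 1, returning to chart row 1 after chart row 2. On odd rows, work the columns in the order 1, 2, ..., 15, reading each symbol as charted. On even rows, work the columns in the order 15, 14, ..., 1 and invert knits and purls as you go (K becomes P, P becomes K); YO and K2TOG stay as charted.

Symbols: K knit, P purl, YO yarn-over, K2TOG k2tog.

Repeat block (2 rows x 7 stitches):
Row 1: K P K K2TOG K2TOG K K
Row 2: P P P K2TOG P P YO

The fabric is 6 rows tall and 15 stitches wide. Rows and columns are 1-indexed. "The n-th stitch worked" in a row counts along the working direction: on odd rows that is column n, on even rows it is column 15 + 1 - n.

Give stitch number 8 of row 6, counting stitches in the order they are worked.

Row 6: (6-1) mod 2 = 1, so use chart row 2. Even row -> WS.
Chart row 2 tiled across columns 1-15: P P P K2TOG P P YO P P P K2TOG P P YO P
Wrong side: read the tiled row from column 15 down to 1 and exchange K with P (leave YO, K2TOG).
Row 6 as worked: K YO K K K2TOG K K K YO K K K2TOG K K K
Stitch 8 in working order -> K

Result:
K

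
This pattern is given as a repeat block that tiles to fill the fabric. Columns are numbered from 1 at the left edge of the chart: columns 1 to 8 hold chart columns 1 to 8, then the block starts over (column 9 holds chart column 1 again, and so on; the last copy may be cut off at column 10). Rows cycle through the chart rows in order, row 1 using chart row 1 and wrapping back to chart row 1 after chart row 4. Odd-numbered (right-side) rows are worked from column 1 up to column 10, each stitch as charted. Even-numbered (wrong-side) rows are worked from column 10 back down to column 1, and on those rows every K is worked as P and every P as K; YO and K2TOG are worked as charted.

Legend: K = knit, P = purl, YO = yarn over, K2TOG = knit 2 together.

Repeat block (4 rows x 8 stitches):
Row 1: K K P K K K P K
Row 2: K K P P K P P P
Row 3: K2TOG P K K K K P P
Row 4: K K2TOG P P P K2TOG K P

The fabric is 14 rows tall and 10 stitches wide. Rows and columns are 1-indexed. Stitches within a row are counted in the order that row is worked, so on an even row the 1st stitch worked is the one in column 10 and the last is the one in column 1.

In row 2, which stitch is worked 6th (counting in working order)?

Row 2 uses chart row ((2-1) mod 4)+1 = 2. Row 2 is even, so WS.
Chart row 2 tiled across columns 1-10: K K P P K P P P K K
WS row: flip the tiled sequence (start at column 10) and apply K<->P; YO and K2TOG stay.
Row 2 as worked: P P K K K P K K P P
Counting 6 along the worked row gives P.

Result:
P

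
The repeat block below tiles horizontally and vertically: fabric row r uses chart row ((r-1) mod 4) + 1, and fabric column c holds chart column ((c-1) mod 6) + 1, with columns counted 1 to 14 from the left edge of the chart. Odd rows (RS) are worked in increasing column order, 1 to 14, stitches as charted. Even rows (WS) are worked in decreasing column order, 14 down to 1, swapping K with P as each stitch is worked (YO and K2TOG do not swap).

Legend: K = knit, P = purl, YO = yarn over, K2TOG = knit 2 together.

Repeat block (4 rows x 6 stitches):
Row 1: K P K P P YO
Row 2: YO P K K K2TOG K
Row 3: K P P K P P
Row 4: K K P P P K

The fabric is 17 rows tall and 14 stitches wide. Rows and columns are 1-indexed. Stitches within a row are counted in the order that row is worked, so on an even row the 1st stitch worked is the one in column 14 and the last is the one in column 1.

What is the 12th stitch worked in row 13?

Result:
YO

Derivation:
For row 13: chart row = ((13-1) mod 4) + 1 = 1; this is a RS (odd) row.
Chart row 1 tiled across columns 1-14: K P K P P YO K P K P P YO K P
RS: work column 1 to column 14, symbols as charted — the tiled row is the row as worked.
Stitch 12 in working order -> YO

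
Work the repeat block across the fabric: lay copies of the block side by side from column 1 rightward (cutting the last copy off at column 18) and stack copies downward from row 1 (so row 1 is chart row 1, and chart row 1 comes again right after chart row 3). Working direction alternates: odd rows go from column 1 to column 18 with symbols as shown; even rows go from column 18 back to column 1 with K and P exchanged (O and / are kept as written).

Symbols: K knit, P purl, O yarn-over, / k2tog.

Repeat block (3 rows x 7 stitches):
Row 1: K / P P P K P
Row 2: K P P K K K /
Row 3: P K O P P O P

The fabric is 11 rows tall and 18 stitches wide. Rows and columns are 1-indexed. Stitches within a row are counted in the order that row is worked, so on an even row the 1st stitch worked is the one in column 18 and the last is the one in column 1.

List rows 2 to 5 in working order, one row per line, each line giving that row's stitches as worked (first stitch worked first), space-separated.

Rows as worked:
P K K P / P P P K K P / P P P K K P
P K O P P O P P K O P P O P P K O P
K K / P K P K K K / P K P K K K / P
K P P K K K / K P P K K K / K P P K

Derivation:
Row 2: chart row 2, WS - tiled (columns 1-18): K P P K K K / K P P K K K / K P P K; work from column 18 back to 1 with K<->P swapped.
Row 3: chart row 3, RS - tile across columns 1-18 and work as-is.
Row 4: chart row 1, WS - tiled (columns 1-18): K / P P P K P K / P P P K P K / P P; work from column 18 back to 1 with K<->P swapped.
Row 5: chart row 2, RS - tile across columns 1-18 and work as-is.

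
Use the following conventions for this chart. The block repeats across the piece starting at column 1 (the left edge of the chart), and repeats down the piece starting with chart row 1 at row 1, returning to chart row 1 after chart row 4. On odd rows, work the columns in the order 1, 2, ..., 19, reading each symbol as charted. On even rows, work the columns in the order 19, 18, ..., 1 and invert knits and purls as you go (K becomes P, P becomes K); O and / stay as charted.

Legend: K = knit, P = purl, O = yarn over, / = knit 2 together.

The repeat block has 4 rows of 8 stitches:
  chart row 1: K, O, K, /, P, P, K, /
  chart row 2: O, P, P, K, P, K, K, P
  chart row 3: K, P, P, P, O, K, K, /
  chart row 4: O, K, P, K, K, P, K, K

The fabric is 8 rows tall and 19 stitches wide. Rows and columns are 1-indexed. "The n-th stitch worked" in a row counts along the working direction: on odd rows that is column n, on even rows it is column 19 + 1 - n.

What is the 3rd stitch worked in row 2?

== STITCH ==
O

Derivation:
Row 2: (2-1) mod 4 = 1, so use chart row 2. Even row -> WS.
Chart row 2 tiled across columns 1-19: O P P K P K K P O P P K P K K P O P P
Wrong side: read the tiled row from column 19 down to 1 and exchange K with P (leave O, /).
Row 2 as worked: K K O K P P K P K K O K P P K P K K O
The 3rd stitch worked is O.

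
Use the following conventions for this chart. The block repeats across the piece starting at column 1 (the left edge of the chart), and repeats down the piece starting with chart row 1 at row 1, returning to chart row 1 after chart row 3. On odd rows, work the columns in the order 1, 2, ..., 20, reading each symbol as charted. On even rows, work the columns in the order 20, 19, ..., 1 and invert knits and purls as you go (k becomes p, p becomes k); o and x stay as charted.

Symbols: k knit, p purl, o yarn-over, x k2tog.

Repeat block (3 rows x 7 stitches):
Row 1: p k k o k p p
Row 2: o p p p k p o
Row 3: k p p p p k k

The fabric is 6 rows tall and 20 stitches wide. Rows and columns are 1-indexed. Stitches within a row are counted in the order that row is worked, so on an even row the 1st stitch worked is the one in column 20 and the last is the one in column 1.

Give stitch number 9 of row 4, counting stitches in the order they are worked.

== STITCH ==
p

Derivation:
Row 4: (4-1) mod 3 = 0, so use chart row 1. Even row -> WS.
Chart row 1 tiled across columns 1-20: p k k o k p p p k k o k p p p k k o k p
Wrong side: read the tiled row from column 20 down to 1 and exchange k with p (leave o, x).
Row 4 as worked: k p o p p k k k p o p p k k k p o p p k
The 9th stitch worked is p.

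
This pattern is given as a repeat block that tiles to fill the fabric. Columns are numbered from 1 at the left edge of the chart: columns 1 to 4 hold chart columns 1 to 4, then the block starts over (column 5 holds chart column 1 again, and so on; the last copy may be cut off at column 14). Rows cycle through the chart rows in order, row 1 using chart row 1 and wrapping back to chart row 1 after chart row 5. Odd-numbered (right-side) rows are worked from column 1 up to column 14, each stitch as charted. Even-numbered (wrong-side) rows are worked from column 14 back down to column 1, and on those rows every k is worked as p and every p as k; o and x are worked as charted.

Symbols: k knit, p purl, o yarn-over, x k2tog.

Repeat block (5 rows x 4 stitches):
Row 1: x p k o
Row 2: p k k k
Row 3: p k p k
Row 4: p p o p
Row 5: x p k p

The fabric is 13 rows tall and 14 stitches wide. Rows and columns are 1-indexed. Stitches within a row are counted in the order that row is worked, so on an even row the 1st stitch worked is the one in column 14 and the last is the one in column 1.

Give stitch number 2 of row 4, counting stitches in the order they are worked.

Stitch:
k

Derivation:
For row 4: chart row = ((4-1) mod 5) + 1 = 4; this is a WS (even) row.
Chart row 4 tiled across columns 1-14: p p o p p p o p p p o p p p
Wrong side: read the tiled row from column 14 down to 1 and exchange k with p (leave o, x).
Row 4 as worked: k k k o k k k o k k k o k k
The 2nd stitch worked is k.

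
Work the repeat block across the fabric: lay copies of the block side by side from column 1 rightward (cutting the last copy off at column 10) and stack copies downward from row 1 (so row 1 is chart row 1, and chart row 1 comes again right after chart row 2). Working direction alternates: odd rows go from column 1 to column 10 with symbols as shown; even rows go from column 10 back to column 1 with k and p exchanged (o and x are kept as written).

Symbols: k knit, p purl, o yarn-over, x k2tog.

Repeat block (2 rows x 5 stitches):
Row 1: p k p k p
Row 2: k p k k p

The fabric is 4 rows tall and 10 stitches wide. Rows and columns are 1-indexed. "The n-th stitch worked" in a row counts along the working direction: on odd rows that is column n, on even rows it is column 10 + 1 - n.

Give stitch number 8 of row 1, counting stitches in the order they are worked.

Result:
p

Derivation:
Row 1: (1-1) mod 2 = 0, so use chart row 1. Odd row -> RS.
Chart row 1 tiled across columns 1-10: p k p k p p k p k p
Right side: take the tiled row as-is (worked left to right from column 1).
Counting 8 along the worked row gives p.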